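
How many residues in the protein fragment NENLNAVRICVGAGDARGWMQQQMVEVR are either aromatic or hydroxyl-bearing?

Aromatic: F, W, Y. Hydroxyl-bearing: S, T, Y.
Aromatic residues here: W19 (1).
Hydroxyl-bearing residues here: none (0).
(Y belongs to both groups, but none appear in this sequence.) Total = 1 + 0 = 1.

1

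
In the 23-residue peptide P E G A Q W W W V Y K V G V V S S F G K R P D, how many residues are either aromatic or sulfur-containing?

Aromatic: F, W, Y. Sulfur-containing: C, M.
Aromatic residues here: W6, W7, W8, Y10, F18 (5).
Sulfur-containing residues here: none (0).
The two groups share no amino acid, so total = 5 + 0 = 5.

5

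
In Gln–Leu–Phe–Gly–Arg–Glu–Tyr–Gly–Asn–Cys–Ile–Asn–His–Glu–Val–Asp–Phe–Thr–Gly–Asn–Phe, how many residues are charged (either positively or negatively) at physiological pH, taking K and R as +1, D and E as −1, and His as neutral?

4

Charged side chains at pH ~7.4: K, R (positive); D, E (negative).
Matching residues: Arg5, Glu6, Glu14, Asp16.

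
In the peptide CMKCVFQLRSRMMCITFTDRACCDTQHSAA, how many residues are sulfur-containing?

8

The sulfur-bearing residues are cysteine (–SH) and methionine (–S–CH₃).
Matching residues: C1, M2, C4, M12, M13, C14, C22, C23.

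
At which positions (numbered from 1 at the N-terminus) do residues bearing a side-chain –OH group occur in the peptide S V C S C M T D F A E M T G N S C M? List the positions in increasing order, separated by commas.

S, T, and Y are the three residues with a side-chain hydroxyl.
Matching residues: S1, S4, T7, T13, S16.

1, 4, 7, 13, 16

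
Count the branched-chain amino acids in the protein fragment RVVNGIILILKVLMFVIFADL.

12

Valine (V), leucine (L), and isoleucine (I) are the branched-chain amino acids.
Matching residues: V2, V3, I6, I7, L8, I9, L10, V12, L13, V16, I17, L21.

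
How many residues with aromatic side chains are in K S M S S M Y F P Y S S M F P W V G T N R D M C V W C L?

Phenylalanine (F), tryptophan (W), and tyrosine (Y) have aromatic ring side chains.
Matching residues: Y7, F8, Y10, F14, W16, W26.

6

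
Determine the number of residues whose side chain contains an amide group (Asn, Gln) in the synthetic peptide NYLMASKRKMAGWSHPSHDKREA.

1

Matching residues: N1.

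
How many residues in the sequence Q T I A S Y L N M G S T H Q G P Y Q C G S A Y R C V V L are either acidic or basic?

2

Acidic: D, E. Basic: H, K, R.
Acidic residues here: none (0).
Basic residues here: H13, R24 (2).
The two groups share no amino acid, so total = 0 + 2 = 2.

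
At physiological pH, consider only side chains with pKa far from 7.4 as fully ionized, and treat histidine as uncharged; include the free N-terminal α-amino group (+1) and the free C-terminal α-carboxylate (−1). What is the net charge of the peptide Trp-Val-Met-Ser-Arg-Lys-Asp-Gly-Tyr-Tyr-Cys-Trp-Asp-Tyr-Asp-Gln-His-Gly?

-1

Near pH 7.4, K and R contribute +1 each, D and E contribute −1 each, and every other side chain (His included, as stated) is uncharged.
Positive (K, R): Arg5, Lys6 → +2.
Negative (D, E): Asp7, Asp13, Asp15 → −3.
The N-terminus (+1) and C-terminus (−1) cancel.
Net charge = (+2) + (−3) = −1.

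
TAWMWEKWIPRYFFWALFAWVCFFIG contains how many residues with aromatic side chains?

11

Phenylalanine (F), tryptophan (W), and tyrosine (Y) have aromatic ring side chains.
Matching residues: W3, W5, W8, Y12, F13, F14, W15, F18, W20, F23, F24.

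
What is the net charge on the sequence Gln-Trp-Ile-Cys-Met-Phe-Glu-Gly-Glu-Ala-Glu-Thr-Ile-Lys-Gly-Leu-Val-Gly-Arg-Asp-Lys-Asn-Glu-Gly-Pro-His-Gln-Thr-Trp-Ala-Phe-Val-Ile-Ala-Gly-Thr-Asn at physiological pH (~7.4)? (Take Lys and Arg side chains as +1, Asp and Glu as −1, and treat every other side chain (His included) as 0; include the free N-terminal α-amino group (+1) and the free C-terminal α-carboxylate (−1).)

Positive (K, R): Lys14, Arg19, Lys21 → +3.
Negative (D, E): Glu7, Glu9, Glu11, Asp20, Glu23 → −5.
The N-terminus (+1) and C-terminus (−1) cancel.
Net charge = (+3) + (−5) = −2.

-2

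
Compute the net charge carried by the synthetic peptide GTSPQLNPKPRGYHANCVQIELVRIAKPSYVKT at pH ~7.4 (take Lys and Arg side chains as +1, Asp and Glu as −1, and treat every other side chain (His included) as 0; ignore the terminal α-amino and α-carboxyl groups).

Positive (K, R): K9, R11, R24, K27, K32 → +5.
Negative (D, E): E21 → −1.
Net charge = (+5) + (−1) = +4.

+4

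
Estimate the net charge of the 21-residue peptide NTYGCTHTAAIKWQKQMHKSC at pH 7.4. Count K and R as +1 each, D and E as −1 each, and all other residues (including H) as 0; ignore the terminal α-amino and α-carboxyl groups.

+3

Positive (K, R): K12, K15, K19 → +3.
Negative (D, E): none → −0.
Net charge = (+3) + (−0) = +3.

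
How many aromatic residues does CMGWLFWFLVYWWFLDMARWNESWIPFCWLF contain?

Phenylalanine (F), tryptophan (W), and tyrosine (Y) have aromatic ring side chains.
Matching residues: W4, F6, W7, F8, Y11, W12, W13, F14, W20, W24, F27, W29, F31.

13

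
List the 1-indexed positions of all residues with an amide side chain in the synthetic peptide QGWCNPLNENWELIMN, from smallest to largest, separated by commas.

1, 5, 8, 10, 16

The amide-side-chain residues are Asn (N) and Gln (Q).
Matching residues: Q1, N5, N8, N10, N16.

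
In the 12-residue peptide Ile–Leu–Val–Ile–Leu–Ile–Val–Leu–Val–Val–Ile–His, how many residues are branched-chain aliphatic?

Valine (V), leucine (L), and isoleucine (I) are the branched-chain amino acids.
Matching residues: Ile1, Leu2, Val3, Ile4, Leu5, Ile6, Val7, Leu8, Val9, Val10, Ile11.

11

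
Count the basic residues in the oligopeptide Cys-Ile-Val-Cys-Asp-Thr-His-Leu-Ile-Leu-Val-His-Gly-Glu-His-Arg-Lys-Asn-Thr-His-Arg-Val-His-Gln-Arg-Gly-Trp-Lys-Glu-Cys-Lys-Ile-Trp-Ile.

Lysine (K), arginine (R), and histidine (H) have basic, nitrogen-containing side chains.
Matching residues: His7, His12, His15, Arg16, Lys17, His20, Arg21, His23, Arg25, Lys28, Lys31.

11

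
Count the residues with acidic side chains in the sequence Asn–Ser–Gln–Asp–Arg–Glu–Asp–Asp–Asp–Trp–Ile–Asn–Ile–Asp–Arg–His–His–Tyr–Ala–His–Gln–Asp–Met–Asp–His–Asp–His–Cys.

9

The acidic residues are Asp (D) and Glu (E), whose side chains end in a carboxylate group.
Matching residues: Asp4, Glu6, Asp7, Asp8, Asp9, Asp14, Asp22, Asp24, Asp26.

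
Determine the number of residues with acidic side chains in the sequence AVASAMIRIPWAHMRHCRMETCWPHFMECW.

2

The acidic residues are Asp (D) and Glu (E), whose side chains end in a carboxylate group.
Matching residues: E20, E28.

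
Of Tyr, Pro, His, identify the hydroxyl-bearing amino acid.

Tyr

S, T, and Y are the three residues with a side-chain hydroxyl.
Of the listed options, only Tyr belongs to this group.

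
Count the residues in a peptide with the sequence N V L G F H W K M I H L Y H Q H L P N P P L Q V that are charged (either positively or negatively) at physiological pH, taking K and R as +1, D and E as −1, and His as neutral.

1

Charged side chains at pH ~7.4: K, R (positive); D, E (negative).
Matching residues: K8.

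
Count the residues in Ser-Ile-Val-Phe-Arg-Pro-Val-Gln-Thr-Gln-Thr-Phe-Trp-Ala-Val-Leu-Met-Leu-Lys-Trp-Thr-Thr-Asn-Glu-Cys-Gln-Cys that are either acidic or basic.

Acidic: D, E. Basic: H, K, R.
Acidic residues here: Glu24 (1).
Basic residues here: Arg5, Lys19 (2).
The two groups share no amino acid, so total = 1 + 2 = 3.

3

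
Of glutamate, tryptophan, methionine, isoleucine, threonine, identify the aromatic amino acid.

tryptophan

The aromatic amino acids are Phe (F, benzyl), Trp (W, indole), and Tyr (Y, phenol).
Of the listed options, only tryptophan belongs to this group.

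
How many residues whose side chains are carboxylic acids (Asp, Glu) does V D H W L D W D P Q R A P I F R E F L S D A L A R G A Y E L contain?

6

Matching residues: D2, D6, D8, E17, D21, E29.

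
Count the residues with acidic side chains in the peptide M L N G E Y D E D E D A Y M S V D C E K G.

8

The acidic residues are Asp (D) and Glu (E), whose side chains end in a carboxylate group.
Matching residues: E5, D7, E8, D9, E10, D11, D17, E19.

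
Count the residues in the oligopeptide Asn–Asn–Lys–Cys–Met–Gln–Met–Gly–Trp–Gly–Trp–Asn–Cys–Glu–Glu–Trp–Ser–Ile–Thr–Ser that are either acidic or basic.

Acidic: D, E. Basic: H, K, R.
Acidic residues here: Glu14, Glu15 (2).
Basic residues here: Lys3 (1).
The two groups share no amino acid, so total = 2 + 1 = 3.

3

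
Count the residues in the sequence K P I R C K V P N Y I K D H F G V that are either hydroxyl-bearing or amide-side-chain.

2

Hydroxyl-bearing: S, T, Y. Amide-side-chain: N, Q.
Hydroxyl-bearing residues here: Y10 (1).
Amide-side-chain residues here: N9 (1).
The two groups share no amino acid, so total = 1 + 1 = 2.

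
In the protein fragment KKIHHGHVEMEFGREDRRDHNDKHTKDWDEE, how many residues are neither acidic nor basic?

Acidic: D, E. Basic: K, R, H. All other residues are neither.
Matching residues: I3, G6, V8, M10, F12, G13, N21, T25, W28.

9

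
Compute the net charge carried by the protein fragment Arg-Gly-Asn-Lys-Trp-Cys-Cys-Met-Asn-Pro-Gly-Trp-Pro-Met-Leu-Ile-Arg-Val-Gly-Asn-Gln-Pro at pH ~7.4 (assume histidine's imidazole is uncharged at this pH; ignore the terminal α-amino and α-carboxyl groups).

+3

At pH ~7.4 the Lys and Arg side chains are protonated (+1), the Asp and Glu side chains are deprotonated (−1), and with His taken as neutral all other side chains carry no charge.
Positive (K, R): Arg1, Lys4, Arg17 → +3.
Negative (D, E): none → −0.
Net charge = (+3) + (−0) = +3.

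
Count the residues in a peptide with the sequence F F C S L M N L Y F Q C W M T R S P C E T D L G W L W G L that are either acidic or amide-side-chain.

Acidic: D, E. Amide-side-chain: N, Q.
Acidic residues here: E20, D22 (2).
Amide-side-chain residues here: N7, Q11 (2).
The two groups share no amino acid, so total = 2 + 2 = 4.

4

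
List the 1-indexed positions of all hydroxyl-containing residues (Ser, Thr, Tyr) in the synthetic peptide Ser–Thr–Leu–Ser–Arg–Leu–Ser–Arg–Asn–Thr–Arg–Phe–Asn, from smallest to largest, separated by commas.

1, 2, 4, 7, 10

Matching residues: Ser1, Thr2, Ser4, Ser7, Thr10.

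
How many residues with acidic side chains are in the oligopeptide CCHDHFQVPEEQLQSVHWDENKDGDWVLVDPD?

Aspartate (D) and glutamate (E) have carboxylic-acid side chains and are the acidic amino acids.
Matching residues: D4, E10, E11, D19, E20, D23, D25, D30, D32.

9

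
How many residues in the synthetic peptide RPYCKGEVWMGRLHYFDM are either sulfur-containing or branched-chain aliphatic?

Sulfur-containing: C, M. Branched-chain aliphatic: I, L, V.
Sulfur-containing residues here: C4, M10, M18 (3).
Branched-chain aliphatic residues here: V8, L13 (2).
The two groups share no amino acid, so total = 3 + 2 = 5.

5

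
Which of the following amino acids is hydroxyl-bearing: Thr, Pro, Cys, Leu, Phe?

S, T, and Y are the three residues with a side-chain hydroxyl.
Of the listed options, only Thr belongs to this group.

Thr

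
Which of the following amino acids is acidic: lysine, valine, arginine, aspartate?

aspartate

Aspartate (D) and glutamate (E) have carboxylic-acid side chains and are the acidic amino acids.
Of the listed options, only aspartate belongs to this group.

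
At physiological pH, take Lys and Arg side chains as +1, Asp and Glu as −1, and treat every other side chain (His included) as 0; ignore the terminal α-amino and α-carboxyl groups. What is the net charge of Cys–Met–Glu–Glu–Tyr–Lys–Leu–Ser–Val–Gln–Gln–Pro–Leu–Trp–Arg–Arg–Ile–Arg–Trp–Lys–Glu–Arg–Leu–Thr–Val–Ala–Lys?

Positive (K, R): Lys6, Arg15, Arg16, Arg18, Lys20, Arg22, Lys27 → +7.
Negative (D, E): Glu3, Glu4, Glu21 → −3.
Net charge = (+7) + (−3) = +4.

+4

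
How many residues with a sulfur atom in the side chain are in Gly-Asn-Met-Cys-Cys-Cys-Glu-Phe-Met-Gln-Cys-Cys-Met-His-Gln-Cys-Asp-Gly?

The sulfur-bearing residues are cysteine (–SH) and methionine (–S–CH₃).
Matching residues: Met3, Cys4, Cys5, Cys6, Met9, Cys11, Cys12, Met13, Cys16.

9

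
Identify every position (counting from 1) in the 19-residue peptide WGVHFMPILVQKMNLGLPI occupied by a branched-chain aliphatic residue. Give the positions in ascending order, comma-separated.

Matching residues: V3, I8, L9, V10, L15, L17, I19.

3, 8, 9, 10, 15, 17, 19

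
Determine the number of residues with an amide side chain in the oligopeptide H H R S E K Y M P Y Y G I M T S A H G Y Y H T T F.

Only N (asparagine) and Q (glutamine) carry a side-chain carboxamide.
None of the 25 residues belong to this group.

0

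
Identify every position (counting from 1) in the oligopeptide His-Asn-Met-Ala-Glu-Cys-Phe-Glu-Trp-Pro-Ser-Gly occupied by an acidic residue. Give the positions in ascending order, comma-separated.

5, 8

The acidic residues are Asp (D) and Glu (E), whose side chains end in a carboxylate group.
Matching residues: Glu5, Glu8.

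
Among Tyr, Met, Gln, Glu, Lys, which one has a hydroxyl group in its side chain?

Tyr

The –OH-bearing residues are Ser, Thr (aliphatic alcohols), and Tyr (phenol).
Of the listed options, only Tyr belongs to this group.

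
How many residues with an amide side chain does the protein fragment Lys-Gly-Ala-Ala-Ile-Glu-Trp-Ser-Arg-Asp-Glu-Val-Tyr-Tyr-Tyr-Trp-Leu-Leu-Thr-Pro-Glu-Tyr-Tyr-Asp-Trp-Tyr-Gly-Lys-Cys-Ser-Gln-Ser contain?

The amide-side-chain residues are Asn (N) and Gln (Q).
Matching residues: Gln31.

1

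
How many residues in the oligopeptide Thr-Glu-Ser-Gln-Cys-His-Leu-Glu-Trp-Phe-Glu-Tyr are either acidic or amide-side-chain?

Acidic: D, E. Amide-side-chain: N, Q.
Acidic residues here: Glu2, Glu8, Glu11 (3).
Amide-side-chain residues here: Gln4 (1).
The two groups share no amino acid, so total = 3 + 1 = 4.

4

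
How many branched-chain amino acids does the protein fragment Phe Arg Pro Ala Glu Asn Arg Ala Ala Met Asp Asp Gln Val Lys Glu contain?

1

Valine (V), leucine (L), and isoleucine (I) are the branched-chain amino acids.
Matching residues: Val14.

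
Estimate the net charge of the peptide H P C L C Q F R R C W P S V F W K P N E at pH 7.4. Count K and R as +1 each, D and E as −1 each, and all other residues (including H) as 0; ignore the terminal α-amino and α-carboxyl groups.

Positive (K, R): R8, R9, K17 → +3.
Negative (D, E): E20 → −1.
Net charge = (+3) + (−1) = +2.

+2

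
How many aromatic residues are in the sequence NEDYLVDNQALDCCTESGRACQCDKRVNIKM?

1

Phenylalanine (F), tryptophan (W), and tyrosine (Y) have aromatic ring side chains.
Matching residues: Y4.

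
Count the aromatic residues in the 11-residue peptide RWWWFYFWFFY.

The aromatic amino acids are Phe (F, benzyl), Trp (W, indole), and Tyr (Y, phenol).
Matching residues: W2, W3, W4, F5, Y6, F7, W8, F9, F10, Y11.

10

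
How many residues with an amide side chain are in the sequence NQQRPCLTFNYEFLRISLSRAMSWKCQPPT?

Only N (asparagine) and Q (glutamine) carry a side-chain carboxamide.
Matching residues: N1, Q2, Q3, N10, Q27.

5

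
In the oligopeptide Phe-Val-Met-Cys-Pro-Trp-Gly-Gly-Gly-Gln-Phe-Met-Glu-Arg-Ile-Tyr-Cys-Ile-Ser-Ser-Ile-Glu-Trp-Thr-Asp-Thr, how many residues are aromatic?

The aromatic amino acids are Phe (F, benzyl), Trp (W, indole), and Tyr (Y, phenol).
Matching residues: Phe1, Trp6, Phe11, Tyr16, Trp23.

5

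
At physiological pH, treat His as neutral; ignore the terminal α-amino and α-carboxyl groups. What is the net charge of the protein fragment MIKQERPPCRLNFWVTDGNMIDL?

0

Near pH 7.4, K and R contribute +1 each, D and E contribute −1 each, and every other side chain (His included, as stated) is uncharged.
Positive (K, R): K3, R6, R10 → +3.
Negative (D, E): E5, D17, D22 → −3.
Net charge = (+3) + (−3) = 0.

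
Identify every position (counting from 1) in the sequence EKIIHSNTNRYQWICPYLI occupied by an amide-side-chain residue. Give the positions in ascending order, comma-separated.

The amide-side-chain residues are Asn (N) and Gln (Q).
Matching residues: N7, N9, Q12.

7, 9, 12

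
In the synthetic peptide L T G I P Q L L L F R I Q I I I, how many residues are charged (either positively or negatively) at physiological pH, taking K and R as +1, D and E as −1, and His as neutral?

Charged side chains at pH ~7.4: K, R (positive); D, E (negative).
Matching residues: R11.

1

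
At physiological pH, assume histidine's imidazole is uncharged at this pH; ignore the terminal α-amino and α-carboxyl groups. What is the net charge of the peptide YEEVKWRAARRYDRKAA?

The side chains ionized at physiological pH are Lys/Arg (+1) and Asp/Glu (−1); with His treated as neutral, nothing else contributes.
Positive (K, R): K5, R7, R10, R11, R14, K15 → +6.
Negative (D, E): E2, E3, D13 → −3.
Net charge = (+6) + (−3) = +3.

+3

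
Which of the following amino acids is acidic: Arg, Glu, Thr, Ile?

Only D (aspartate) and E (glutamate) carry a side-chain carboxylic acid.
Of the listed options, only Glu belongs to this group.

Glu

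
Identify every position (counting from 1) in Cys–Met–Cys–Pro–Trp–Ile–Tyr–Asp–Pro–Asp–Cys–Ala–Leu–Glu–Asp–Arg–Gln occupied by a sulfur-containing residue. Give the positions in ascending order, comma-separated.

Cysteine (C, thiol) and methionine (M, thioether) are the two sulfur-containing amino acids.
Matching residues: Cys1, Met2, Cys3, Cys11.

1, 2, 3, 11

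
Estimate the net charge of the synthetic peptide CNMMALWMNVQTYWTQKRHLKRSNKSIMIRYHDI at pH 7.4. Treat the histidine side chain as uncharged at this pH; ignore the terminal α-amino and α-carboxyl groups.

The side chains ionized at physiological pH are Lys/Arg (+1) and Asp/Glu (−1); with His treated as neutral, nothing else contributes.
Positive (K, R): K17, R18, K21, R22, K25, R30 → +6.
Negative (D, E): D33 → −1.
Net charge = (+6) + (−1) = +5.

+5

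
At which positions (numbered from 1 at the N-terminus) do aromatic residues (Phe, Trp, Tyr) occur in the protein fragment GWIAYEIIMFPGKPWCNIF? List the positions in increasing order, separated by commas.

2, 5, 10, 15, 19

Matching residues: W2, Y5, F10, W15, F19.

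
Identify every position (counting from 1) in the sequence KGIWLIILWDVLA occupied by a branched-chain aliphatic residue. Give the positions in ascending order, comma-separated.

The BCAAs are Val, Leu, and Ile — aliphatic side chains with a branch point.
Matching residues: I3, L5, I6, I7, L8, V11, L12.

3, 5, 6, 7, 8, 11, 12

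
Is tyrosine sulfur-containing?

The sulfur-bearing residues are cysteine (–SH) and methionine (–S–CH₃).
Tyrosine is not in this group.

No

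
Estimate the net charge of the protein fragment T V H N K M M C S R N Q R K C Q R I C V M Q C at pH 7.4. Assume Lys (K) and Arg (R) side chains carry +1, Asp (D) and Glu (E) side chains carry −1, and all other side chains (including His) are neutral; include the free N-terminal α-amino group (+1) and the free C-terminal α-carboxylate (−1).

+5

Positive (K, R): K5, R10, R13, K14, R17 → +5.
Negative (D, E): none → −0.
The N-terminus (+1) and C-terminus (−1) cancel.
Net charge = (+5) + (−0) = +5.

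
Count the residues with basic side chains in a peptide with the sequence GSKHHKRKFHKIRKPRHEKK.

14

K, R, and H are the three residues with basic side chains (ε-amine, guanidinium, and imidazole respectively).
Matching residues: K3, H4, H5, K6, R7, K8, H10, K11, R13, K14, R16, H17, K19, K20.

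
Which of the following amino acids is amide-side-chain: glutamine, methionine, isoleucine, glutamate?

The amide-side-chain residues are Asn (N) and Gln (Q).
Of the listed options, only glutamine belongs to this group.

glutamine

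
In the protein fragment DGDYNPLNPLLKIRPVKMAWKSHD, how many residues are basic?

5

The basic amino acids are Lys (K), Arg (R), and His (H).
Matching residues: K12, R14, K17, K21, H23.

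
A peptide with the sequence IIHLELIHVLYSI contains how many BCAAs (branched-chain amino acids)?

Valine (V), leucine (L), and isoleucine (I) are the branched-chain amino acids.
Matching residues: I1, I2, L4, L6, I7, V9, L10, I13.

8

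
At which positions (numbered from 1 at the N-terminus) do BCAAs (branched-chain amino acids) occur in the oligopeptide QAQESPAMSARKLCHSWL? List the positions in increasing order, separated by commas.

13, 18

The BCAAs are Val, Leu, and Ile — aliphatic side chains with a branch point.
Matching residues: L13, L18.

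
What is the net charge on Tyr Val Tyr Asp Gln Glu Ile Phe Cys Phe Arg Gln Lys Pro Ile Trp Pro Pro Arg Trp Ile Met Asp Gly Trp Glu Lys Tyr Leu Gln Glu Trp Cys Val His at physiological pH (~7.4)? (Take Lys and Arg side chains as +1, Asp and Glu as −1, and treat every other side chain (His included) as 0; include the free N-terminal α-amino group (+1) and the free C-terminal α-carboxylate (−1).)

Positive (K, R): Arg11, Lys13, Arg19, Lys27 → +4.
Negative (D, E): Asp4, Glu6, Asp23, Glu26, Glu31 → −5.
The N-terminus (+1) and C-terminus (−1) cancel.
Net charge = (+4) + (−5) = −1.

-1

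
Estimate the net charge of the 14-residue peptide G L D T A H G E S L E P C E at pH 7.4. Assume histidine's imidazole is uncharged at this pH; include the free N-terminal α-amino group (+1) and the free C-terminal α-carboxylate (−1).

The side chains ionized at physiological pH are Lys/Arg (+1) and Asp/Glu (−1); with His treated as neutral, nothing else contributes.
Positive (K, R): none → +0.
Negative (D, E): D3, E8, E11, E14 → −4.
The N-terminus (+1) and C-terminus (−1) cancel.
Net charge = (+0) + (−4) = −4.

-4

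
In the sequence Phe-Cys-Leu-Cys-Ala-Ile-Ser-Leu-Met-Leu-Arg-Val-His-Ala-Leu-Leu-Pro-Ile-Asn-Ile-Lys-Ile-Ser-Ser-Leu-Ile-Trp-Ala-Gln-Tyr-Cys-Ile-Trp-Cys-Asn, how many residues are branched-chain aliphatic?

13

The BCAAs are Val, Leu, and Ile — aliphatic side chains with a branch point.
Matching residues: Leu3, Ile6, Leu8, Leu10, Val12, Leu15, Leu16, Ile18, Ile20, Ile22, Leu25, Ile26, Ile32.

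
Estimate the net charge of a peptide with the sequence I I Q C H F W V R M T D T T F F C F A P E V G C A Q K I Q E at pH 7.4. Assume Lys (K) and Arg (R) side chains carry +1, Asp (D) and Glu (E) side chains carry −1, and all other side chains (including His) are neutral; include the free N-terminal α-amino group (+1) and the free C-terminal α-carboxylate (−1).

-1

Positive (K, R): R9, K27 → +2.
Negative (D, E): D12, E21, E30 → −3.
The N-terminus (+1) and C-terminus (−1) cancel.
Net charge = (+2) + (−3) = −1.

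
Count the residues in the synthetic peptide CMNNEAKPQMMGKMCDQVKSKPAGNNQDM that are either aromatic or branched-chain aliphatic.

Aromatic: F, W, Y. Branched-chain aliphatic: I, L, V.
Aromatic residues here: none (0).
Branched-chain aliphatic residues here: V18 (1).
The two groups share no amino acid, so total = 0 + 1 = 1.

1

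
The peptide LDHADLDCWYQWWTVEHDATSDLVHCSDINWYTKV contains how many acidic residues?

7

The acidic residues are Asp (D) and Glu (E), whose side chains end in a carboxylate group.
Matching residues: D2, D5, D7, E16, D18, D22, D28.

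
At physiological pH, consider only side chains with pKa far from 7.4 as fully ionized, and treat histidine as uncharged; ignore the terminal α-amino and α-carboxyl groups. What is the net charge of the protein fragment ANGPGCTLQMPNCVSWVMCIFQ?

The side chains ionized at physiological pH are Lys/Arg (+1) and Asp/Glu (−1); with His treated as neutral, nothing else contributes.
Positive (K, R): none → +0.
Negative (D, E): none → −0.
Net charge = (+0) + (−0) = 0.

0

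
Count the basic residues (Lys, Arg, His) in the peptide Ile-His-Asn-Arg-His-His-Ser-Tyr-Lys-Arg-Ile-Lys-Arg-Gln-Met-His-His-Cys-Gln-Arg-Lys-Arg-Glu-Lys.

Matching residues: His2, Arg4, His5, His6, Lys9, Arg10, Lys12, Arg13, His16, His17, Arg20, Lys21, Arg22, Lys24.

14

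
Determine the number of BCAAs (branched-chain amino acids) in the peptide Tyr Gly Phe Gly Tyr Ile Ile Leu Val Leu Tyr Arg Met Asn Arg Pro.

5

V, L, and I make up the branched-chain aliphatic group.
Matching residues: Ile6, Ile7, Leu8, Val9, Leu10.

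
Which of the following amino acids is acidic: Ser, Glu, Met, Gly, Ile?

The acidic residues are Asp (D) and Glu (E), whose side chains end in a carboxylate group.
Of the listed options, only Glu belongs to this group.

Glu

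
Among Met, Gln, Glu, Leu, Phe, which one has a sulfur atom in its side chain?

Cysteine (C, thiol) and methionine (M, thioether) are the two sulfur-containing amino acids.
Of the listed options, only Met belongs to this group.

Met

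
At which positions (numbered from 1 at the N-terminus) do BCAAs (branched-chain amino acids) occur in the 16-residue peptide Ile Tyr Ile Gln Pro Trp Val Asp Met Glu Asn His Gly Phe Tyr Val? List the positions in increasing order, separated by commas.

1, 3, 7, 16

Valine (V), leucine (L), and isoleucine (I) are the branched-chain amino acids.
Matching residues: Ile1, Ile3, Val7, Val16.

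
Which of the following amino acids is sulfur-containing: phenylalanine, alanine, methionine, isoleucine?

methionine

The sulfur-bearing residues are cysteine (–SH) and methionine (–S–CH₃).
Of the listed options, only methionine belongs to this group.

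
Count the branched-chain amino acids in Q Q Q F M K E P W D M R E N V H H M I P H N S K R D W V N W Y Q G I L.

Valine (V), leucine (L), and isoleucine (I) are the branched-chain amino acids.
Matching residues: V15, I19, V28, I34, L35.

5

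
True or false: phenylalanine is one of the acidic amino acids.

Aspartate (D) and glutamate (E) have carboxylic-acid side chains and are the acidic amino acids.
Phenylalanine is not in this group.

False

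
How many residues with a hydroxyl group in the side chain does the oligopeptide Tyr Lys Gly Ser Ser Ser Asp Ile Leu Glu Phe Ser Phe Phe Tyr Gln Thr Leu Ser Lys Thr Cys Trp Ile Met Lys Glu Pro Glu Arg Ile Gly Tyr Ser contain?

11

The –OH-bearing residues are Ser, Thr (aliphatic alcohols), and Tyr (phenol).
Matching residues: Tyr1, Ser4, Ser5, Ser6, Ser12, Tyr15, Thr17, Ser19, Thr21, Tyr33, Ser34.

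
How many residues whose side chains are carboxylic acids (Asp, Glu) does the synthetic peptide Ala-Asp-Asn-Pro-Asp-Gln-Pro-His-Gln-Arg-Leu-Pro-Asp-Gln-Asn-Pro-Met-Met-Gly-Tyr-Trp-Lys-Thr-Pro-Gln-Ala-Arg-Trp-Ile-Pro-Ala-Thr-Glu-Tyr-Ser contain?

Matching residues: Asp2, Asp5, Asp13, Glu33.

4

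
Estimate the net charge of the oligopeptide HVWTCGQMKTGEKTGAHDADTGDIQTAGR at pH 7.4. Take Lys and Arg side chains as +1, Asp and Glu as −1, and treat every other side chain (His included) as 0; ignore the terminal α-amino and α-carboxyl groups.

-1

Positive (K, R): K9, K13, R29 → +3.
Negative (D, E): E12, D18, D20, D23 → −4.
Net charge = (+3) + (−4) = −1.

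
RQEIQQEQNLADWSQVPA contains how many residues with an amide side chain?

Only N (asparagine) and Q (glutamine) carry a side-chain carboxamide.
Matching residues: Q2, Q5, Q6, Q8, N9, Q15.

6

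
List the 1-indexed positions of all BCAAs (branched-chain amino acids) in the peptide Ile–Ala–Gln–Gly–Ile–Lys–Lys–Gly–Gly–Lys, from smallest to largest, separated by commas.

1, 5

The BCAAs are Val, Leu, and Ile — aliphatic side chains with a branch point.
Matching residues: Ile1, Ile5.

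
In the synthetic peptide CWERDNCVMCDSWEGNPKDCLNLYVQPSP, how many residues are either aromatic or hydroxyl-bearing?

5

Aromatic: F, W, Y. Hydroxyl-bearing: S, T, Y.
Aromatic residues here: W2, W13, Y24 (3).
Hydroxyl-bearing residues here: S12, Y24, S28 (3).
Y is in both groups, so the 1 Y residue must not be double-counted.
Total = 3 + 3 − 1 = 5.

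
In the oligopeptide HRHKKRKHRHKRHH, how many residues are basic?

14

The basic amino acids are Lys (K), Arg (R), and His (H).
Matching residues: H1, R2, H3, K4, K5, R6, K7, H8, R9, H10, K11, R12, H13, H14.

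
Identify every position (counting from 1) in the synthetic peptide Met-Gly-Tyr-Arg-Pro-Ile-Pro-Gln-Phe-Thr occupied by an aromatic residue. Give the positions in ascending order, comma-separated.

Phenylalanine (F), tryptophan (W), and tyrosine (Y) have aromatic ring side chains.
Matching residues: Tyr3, Phe9.

3, 9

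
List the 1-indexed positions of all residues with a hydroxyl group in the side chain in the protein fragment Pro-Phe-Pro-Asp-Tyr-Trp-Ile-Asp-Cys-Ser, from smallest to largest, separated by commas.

5, 10

S, T, and Y are the three residues with a side-chain hydroxyl.
Matching residues: Tyr5, Ser10.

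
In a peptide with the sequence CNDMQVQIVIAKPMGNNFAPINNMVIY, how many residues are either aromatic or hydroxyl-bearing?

Aromatic: F, W, Y. Hydroxyl-bearing: S, T, Y.
Aromatic residues here: F18, Y27 (2).
Hydroxyl-bearing residues here: Y27 (1).
Y is in both groups, so the 1 Y residue must not be double-counted.
Total = 2 + 1 − 1 = 2.

2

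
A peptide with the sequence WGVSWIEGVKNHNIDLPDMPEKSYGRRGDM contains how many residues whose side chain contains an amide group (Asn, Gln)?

Matching residues: N11, N13.

2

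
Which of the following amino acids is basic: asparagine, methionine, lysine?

lysine

Lysine (K), arginine (R), and histidine (H) have basic, nitrogen-containing side chains.
Of the listed options, only lysine belongs to this group.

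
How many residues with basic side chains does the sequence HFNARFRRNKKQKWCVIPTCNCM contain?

7

Lysine (K), arginine (R), and histidine (H) have basic, nitrogen-containing side chains.
Matching residues: H1, R5, R7, R8, K10, K11, K13.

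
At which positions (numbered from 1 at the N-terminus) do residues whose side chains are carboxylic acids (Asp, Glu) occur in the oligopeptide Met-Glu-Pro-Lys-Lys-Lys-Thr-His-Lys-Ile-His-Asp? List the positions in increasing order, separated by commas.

Matching residues: Glu2, Asp12.

2, 12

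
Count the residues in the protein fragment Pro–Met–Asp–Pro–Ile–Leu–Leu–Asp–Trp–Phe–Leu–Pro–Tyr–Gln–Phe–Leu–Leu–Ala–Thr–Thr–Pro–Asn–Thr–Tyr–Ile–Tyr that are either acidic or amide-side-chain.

4

Acidic: D, E. Amide-side-chain: N, Q.
Acidic residues here: Asp3, Asp8 (2).
Amide-side-chain residues here: Gln14, Asn22 (2).
The two groups share no amino acid, so total = 2 + 2 = 4.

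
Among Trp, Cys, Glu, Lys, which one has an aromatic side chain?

Phenylalanine (F), tryptophan (W), and tyrosine (Y) have aromatic ring side chains.
Of the listed options, only Trp belongs to this group.

Trp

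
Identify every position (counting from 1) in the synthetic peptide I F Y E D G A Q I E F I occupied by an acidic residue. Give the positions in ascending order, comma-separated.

4, 5, 10

Aspartate (D) and glutamate (E) have carboxylic-acid side chains and are the acidic amino acids.
Matching residues: E4, D5, E10.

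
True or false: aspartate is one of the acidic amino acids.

Aspartate (D) and glutamate (E) have carboxylic-acid side chains and are the acidic amino acids.
Aspartate is in this group.

True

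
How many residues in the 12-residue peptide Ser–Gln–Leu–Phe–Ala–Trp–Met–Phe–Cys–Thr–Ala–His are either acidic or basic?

Acidic: D, E. Basic: H, K, R.
Acidic residues here: none (0).
Basic residues here: His12 (1).
The two groups share no amino acid, so total = 0 + 1 = 1.

1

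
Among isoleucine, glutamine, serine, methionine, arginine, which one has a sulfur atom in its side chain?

The sulfur-bearing residues are cysteine (–SH) and methionine (–S–CH₃).
Of the listed options, only methionine belongs to this group.

methionine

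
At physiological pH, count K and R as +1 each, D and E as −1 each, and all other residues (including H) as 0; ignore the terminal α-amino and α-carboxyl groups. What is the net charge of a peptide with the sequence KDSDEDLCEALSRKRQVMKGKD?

Positive (K, R): K1, R13, K14, R15, K19, K21 → +6.
Negative (D, E): D2, D4, E5, D6, E9, D22 → −6.
Net charge = (+6) + (−6) = 0.

0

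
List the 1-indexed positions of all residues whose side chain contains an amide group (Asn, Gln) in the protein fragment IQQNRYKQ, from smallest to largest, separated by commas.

2, 3, 4, 8

Matching residues: Q2, Q3, N4, Q8.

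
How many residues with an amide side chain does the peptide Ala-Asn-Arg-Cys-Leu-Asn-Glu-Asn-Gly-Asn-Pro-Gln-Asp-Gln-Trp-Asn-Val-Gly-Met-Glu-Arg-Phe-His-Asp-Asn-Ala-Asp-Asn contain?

Asparagine (N) and glutamine (Q) have uncharged amide side chains.
Matching residues: Asn2, Asn6, Asn8, Asn10, Gln12, Gln14, Asn16, Asn25, Asn28.

9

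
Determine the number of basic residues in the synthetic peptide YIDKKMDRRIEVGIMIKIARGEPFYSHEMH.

8

The basic amino acids are Lys (K), Arg (R), and His (H).
Matching residues: K4, K5, R8, R9, K17, R20, H27, H30.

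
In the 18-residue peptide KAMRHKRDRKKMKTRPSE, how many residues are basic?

The basic amino acids are Lys (K), Arg (R), and His (H).
Matching residues: K1, R4, H5, K6, R7, R9, K10, K11, K13, R15.

10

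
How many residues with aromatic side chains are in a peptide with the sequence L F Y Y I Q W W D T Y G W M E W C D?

8

F, W, and Y each carry an aromatic ring on the side chain.
Matching residues: F2, Y3, Y4, W7, W8, Y11, W13, W16.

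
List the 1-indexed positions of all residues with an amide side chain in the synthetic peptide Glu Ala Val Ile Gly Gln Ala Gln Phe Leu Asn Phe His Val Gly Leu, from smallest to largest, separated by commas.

6, 8, 11

The amide-side-chain residues are Asn (N) and Gln (Q).
Matching residues: Gln6, Gln8, Asn11.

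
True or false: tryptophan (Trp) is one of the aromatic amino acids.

True

F, W, and Y each carry an aromatic ring on the side chain.
Tryptophan is in this group.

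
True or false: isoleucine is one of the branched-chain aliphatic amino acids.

True

V, L, and I make up the branched-chain aliphatic group.
Isoleucine is in this group.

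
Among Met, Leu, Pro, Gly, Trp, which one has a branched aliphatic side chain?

Leu

V, L, and I make up the branched-chain aliphatic group.
Of the listed options, only Leu belongs to this group.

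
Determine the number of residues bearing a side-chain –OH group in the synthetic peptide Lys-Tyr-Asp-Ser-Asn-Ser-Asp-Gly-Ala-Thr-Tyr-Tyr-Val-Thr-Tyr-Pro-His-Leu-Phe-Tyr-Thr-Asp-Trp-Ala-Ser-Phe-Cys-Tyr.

Serine (S), threonine (T), and tyrosine (Y) each carry a hydroxyl group on the side chain.
Matching residues: Tyr2, Ser4, Ser6, Thr10, Tyr11, Tyr12, Thr14, Tyr15, Tyr20, Thr21, Ser25, Tyr28.

12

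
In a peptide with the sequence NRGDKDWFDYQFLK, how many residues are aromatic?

Phenylalanine (F), tryptophan (W), and tyrosine (Y) have aromatic ring side chains.
Matching residues: W7, F8, Y10, F12.

4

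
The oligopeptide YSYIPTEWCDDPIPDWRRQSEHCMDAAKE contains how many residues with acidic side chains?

7

Aspartate (D) and glutamate (E) have carboxylic-acid side chains and are the acidic amino acids.
Matching residues: E7, D10, D11, D15, E21, D25, E29.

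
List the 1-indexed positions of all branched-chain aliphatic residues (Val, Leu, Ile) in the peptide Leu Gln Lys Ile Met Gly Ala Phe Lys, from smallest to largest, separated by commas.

Matching residues: Leu1, Ile4.

1, 4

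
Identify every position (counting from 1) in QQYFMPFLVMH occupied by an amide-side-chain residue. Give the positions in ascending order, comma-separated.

Matching residues: Q1, Q2.

1, 2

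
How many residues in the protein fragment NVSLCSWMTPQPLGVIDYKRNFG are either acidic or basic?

Acidic: D, E. Basic: H, K, R.
Acidic residues here: D17 (1).
Basic residues here: K19, R20 (2).
The two groups share no amino acid, so total = 1 + 2 = 3.

3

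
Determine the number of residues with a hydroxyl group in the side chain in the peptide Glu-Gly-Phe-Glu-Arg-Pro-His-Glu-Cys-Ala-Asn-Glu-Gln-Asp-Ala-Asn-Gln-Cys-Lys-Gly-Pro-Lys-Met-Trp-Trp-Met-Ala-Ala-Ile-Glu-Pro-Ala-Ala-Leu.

The –OH-bearing residues are Ser, Thr (aliphatic alcohols), and Tyr (phenol).
None of the 34 residues belong to this group.

0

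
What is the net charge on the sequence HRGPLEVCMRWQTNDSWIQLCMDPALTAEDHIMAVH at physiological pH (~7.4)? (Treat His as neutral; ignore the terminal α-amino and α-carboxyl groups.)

The side chains ionized at physiological pH are Lys/Arg (+1) and Asp/Glu (−1); with His treated as neutral, nothing else contributes.
Positive (K, R): R2, R10 → +2.
Negative (D, E): E6, D15, D23, E29, D30 → −5.
Net charge = (+2) + (−5) = −3.

-3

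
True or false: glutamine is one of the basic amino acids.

False

Lysine (K), arginine (R), and histidine (H) have basic, nitrogen-containing side chains.
Glutamine is not in this group.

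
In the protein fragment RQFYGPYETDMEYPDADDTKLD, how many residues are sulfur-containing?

1

The sulfur-bearing residues are cysteine (–SH) and methionine (–S–CH₃).
Matching residues: M11.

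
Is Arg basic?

K, R, and H are the three residues with basic side chains (ε-amine, guanidinium, and imidazole respectively).
Arginine is in this group.

Yes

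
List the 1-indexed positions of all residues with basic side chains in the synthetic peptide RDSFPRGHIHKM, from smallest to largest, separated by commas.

1, 6, 8, 10, 11

Lysine (K), arginine (R), and histidine (H) have basic, nitrogen-containing side chains.
Matching residues: R1, R6, H8, H10, K11.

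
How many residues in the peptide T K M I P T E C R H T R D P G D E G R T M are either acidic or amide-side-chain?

Acidic: D, E. Amide-side-chain: N, Q.
Acidic residues here: E7, D13, D16, E17 (4).
Amide-side-chain residues here: none (0).
The two groups share no amino acid, so total = 4 + 0 = 4.

4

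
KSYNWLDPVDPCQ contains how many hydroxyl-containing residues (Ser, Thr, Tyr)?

2

Matching residues: S2, Y3.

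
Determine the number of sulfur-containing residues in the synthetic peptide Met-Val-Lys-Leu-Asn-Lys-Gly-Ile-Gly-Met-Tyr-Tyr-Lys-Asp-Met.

Cysteine (C, thiol) and methionine (M, thioether) are the two sulfur-containing amino acids.
Matching residues: Met1, Met10, Met15.

3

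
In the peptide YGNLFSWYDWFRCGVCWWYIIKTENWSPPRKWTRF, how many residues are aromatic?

Phenylalanine (F), tryptophan (W), and tyrosine (Y) have aromatic ring side chains.
Matching residues: Y1, F5, W7, Y8, W10, F11, W17, W18, Y19, W26, W32, F35.

12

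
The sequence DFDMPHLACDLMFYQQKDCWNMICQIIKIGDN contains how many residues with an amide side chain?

5

Only N (asparagine) and Q (glutamine) carry a side-chain carboxamide.
Matching residues: Q15, Q16, N21, Q25, N32.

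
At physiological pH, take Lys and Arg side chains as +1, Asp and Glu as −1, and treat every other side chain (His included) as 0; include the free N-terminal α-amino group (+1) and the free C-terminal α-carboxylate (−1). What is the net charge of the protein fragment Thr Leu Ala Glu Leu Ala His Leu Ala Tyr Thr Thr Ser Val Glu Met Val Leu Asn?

-2

Positive (K, R): none → +0.
Negative (D, E): Glu4, Glu15 → −2.
The N-terminus (+1) and C-terminus (−1) cancel.
Net charge = (+0) + (−2) = −2.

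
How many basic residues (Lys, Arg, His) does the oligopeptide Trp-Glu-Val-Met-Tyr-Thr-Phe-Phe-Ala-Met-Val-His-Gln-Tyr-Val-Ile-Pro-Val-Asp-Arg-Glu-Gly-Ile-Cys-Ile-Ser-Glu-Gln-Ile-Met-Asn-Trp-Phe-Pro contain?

Matching residues: His12, Arg20.

2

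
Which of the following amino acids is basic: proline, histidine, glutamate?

histidine

Lysine (K), arginine (R), and histidine (H) have basic, nitrogen-containing side chains.
Of the listed options, only histidine belongs to this group.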